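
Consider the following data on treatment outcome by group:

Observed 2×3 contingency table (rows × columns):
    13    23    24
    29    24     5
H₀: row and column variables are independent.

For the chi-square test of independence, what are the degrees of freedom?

degrees of freedom = 2

df = (r−1)(c−1) = (2−1)·(3−1) = 2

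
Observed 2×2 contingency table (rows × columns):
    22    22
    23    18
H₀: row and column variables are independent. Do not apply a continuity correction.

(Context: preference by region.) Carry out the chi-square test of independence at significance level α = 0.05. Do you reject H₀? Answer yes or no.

reject H₀: no

Row totals [44, 41], col totals [45, 40], n=85
χ² = (22−23.29)²/23.29 + (22−20.71)²/20.71 + (23−21.71)²/21.71 + (18−19.29)²/19.29 = 0.3167
df = 1
p-value (upper-tail) = 0.57358
At α=0.05: p ≥ α → fail to reject H₀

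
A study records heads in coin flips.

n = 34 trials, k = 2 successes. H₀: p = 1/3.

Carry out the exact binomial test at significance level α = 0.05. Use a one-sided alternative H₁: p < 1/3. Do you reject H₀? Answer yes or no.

Exact binomial: n=34, k=2, p₀=1/3=0.3333
P(X≤2) from Σ C(n,i)·p₀^i·(1−p₀)^(n−i)
p-value (one-sided, H₁ less) = 0.00016
At α=0.05: p < α → reject H₀

reject H₀: yes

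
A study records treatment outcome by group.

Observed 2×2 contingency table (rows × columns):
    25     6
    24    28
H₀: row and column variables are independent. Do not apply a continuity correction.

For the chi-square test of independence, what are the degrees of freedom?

df = (r−1)(c−1) = (2−1)·(2−1) = 1

degrees of freedom = 1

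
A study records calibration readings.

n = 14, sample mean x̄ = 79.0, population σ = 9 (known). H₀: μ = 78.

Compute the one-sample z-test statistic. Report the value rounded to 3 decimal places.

test statistic = 0.416

SE = σ/√n = 9/√14 = 2.4054
z = (x̄−μ₀)/SE = (79.0−78)/2.4054 = 0.4157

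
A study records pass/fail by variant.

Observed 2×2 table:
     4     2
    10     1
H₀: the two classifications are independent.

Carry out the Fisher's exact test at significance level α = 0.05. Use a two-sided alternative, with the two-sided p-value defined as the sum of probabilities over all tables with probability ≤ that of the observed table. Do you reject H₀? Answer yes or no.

Margins: r₁=6, r₂=11, c₁=14, c₂=3, n=17
p_obs = C(6,4)·C(11,10)/C(17,14); sum pmf over tables with pmf ≤ p_obs
p-value (two-sided) = 0.51471
At α=0.05: p ≥ α → fail to reject H₀

reject H₀: no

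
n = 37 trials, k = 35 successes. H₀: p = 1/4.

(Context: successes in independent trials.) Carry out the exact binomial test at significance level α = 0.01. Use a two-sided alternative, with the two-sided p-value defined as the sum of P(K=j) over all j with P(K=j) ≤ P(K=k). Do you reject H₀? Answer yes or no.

Exact binomial: n=37, k=35, p₀=1/4=0.2500
P(X=j) = C(n,j)·p₀^j·(1−p₀)^(n−j); p = Σ P(X=j) over j with P(X=j) ≤ P(X=35)
p-value (two-sided) = 0.00000
At α=0.01: p < α → reject H₀

reject H₀: yes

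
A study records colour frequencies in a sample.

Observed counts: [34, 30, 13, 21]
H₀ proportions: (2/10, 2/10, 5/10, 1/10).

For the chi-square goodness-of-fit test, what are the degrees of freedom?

df = k − 1 = 4 − 1 = 3

degrees of freedom = 3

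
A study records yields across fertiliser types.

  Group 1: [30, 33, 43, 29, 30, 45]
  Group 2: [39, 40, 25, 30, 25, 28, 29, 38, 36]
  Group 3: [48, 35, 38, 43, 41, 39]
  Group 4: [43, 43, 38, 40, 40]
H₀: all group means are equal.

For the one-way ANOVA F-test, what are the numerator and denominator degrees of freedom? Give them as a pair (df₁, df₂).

k = 4 groups, N = 26 total
df = (k−1, N−k) = (4−1, 26−4) = (3, 22)

degrees of freedom = [3, 22]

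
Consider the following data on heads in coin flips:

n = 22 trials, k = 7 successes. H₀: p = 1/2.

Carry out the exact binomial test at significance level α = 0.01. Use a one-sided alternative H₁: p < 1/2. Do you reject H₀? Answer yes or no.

reject H₀: no

Exact binomial: n=22, k=7, p₀=1/2=0.5000
P(X≤7) from Σ C(n,i)·p₀^i·(1−p₀)^(n−i)
p-value (one-sided, H₁ less) = 0.06690
At α=0.01: p ≥ α → fail to reject H₀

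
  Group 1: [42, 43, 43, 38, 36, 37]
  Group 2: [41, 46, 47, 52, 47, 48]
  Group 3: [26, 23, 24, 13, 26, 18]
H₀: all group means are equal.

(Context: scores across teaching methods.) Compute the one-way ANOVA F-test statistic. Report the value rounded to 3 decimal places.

Group means [39.83, 46.83, 21.67], grand mean 36.111
SSB = Σnᵢ(x̄ᵢ−x̄)² = 2024.778; SSW = ΣΣ(x−x̄ᵢ)² = 247.000
MSB = 2024.778/2 = 1012.3889; MSW = 247.000/15 = 16.4667
F = MSB/MSW = 61.4811
df = (2, 15)

test statistic = 61.481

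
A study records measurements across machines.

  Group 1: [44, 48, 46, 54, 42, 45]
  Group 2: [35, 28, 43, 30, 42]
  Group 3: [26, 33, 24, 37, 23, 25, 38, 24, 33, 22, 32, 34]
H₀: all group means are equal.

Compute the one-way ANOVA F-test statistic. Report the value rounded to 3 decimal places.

Group means [46.50, 35.60, 29.25], grand mean 35.130
SSB = Σnᵢ(x̄ᵢ−x̄)² = 1191.659; SSW = ΣΣ(x−x̄ᵢ)² = 642.950
MSB = 1191.659/2 = 595.8293; MSW = 642.950/20 = 32.1475
F = MSB/MSW = 18.5342
df = (2, 20)

test statistic = 18.534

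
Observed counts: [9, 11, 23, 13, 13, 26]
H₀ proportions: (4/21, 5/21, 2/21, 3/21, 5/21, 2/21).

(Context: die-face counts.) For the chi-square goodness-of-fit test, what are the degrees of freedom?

df = k − 1 = 6 − 1 = 5

degrees of freedom = 5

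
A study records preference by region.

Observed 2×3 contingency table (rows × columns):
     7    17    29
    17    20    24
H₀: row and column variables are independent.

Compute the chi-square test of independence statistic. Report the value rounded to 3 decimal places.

test statistic = 4.342

Row totals [53, 61], col totals [24, 37, 53], n=114
χ² = (7−11.16)²/11.16 + (17−17.20)²/17.20 + (29−24.64)²/24.64 + (17−12.84)²/12.84 + (20−19.80)²/19.80 + (24−28.36)²/28.36 = 4.3416
df = 2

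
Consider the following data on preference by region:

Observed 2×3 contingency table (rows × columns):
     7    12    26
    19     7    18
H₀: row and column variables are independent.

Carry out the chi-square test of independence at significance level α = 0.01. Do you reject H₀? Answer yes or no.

Row totals [45, 44], col totals [26, 19, 44], n=89
χ² = (7−13.15)²/13.15 + (12−9.61)²/9.61 + (26−22.25)²/22.25 + (19−12.85)²/12.85 + (7−9.39)²/9.39 + (18−21.75)²/21.75 = 8.2986
df = 2
p-value (upper-tail) = 0.01578
At α=0.01: p ≥ α → fail to reject H₀

reject H₀: no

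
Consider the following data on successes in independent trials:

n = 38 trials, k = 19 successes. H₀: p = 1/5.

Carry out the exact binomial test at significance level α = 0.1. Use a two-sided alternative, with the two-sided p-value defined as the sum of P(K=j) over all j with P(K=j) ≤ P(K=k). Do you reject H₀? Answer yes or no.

reject H₀: yes

Exact binomial: n=38, k=19, p₀=1/5=0.2000
P(X=j) = C(n,j)·p₀^j·(1−p₀)^(n−j); p = Σ P(X=j) over j with P(X=j) ≤ P(X=19)
p-value (two-sided) = 0.00003
At α=0.1: p < α → reject H₀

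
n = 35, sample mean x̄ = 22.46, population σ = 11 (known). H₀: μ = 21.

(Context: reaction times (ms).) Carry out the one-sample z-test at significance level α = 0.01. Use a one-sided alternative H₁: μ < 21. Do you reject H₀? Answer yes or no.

SE = σ/√n = 11/√35 = 1.8593
z = (x̄−μ₀)/SE = (22.46−21)/1.8593 = 0.7852
p-value (one-sided, H₁ less) = 0.78384
At α=0.01: p ≥ α → fail to reject H₀

reject H₀: no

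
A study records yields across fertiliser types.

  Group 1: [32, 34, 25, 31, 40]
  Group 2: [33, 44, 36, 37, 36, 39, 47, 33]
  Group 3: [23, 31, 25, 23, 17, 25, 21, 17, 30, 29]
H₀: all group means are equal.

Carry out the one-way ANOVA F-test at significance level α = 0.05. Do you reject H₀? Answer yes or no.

Group means [32.40, 38.12, 24.10], grand mean 30.783
SSB = Σnᵢ(x̄ᵢ−x̄)² = 890.938; SSW = ΣΣ(x−x̄ᵢ)² = 514.975
MSB = 890.938/2 = 445.4690; MSW = 514.975/20 = 25.7487
F = MSB/MSW = 17.3006
df = (2, 20)
p-value (upper-tail) = 0.00004
At α=0.05: p < α → reject H₀

reject H₀: yes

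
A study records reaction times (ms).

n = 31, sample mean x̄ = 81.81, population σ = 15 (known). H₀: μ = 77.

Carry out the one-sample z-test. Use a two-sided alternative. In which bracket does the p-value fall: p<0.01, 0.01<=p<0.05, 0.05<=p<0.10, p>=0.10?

p-value bracket: 0.05<=p<0.10

SE = σ/√n = 15/√31 = 2.6941
z = (x̄−μ₀)/SE = (81.81−77)/2.6941 = 1.7854
p-value (two-sided) = 0.07420
→ bracket: 0.05<=p<0.10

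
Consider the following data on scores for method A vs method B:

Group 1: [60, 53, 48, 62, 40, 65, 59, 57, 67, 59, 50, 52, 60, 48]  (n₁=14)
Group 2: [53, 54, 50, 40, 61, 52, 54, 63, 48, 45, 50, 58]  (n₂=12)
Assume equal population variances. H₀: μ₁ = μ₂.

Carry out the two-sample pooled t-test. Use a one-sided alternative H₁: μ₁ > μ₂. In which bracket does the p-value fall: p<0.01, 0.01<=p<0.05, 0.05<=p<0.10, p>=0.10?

x̄₁=55.714, s₁=7.508, n₁=14
x̄₂=52.333, s₂=6.485, n₂=12
s_p² = [13·7.508² + 11·6.485²]/24 = 49.8135
SE = √(s_p²·(1/14+1/12)) = 2.7766
t = (55.714−52.333)/2.7766 = 1.2177
df = 24
p-value (one-sided, H₁ greater) = 0.11759
→ bracket: p>=0.10

p-value bracket: p>=0.10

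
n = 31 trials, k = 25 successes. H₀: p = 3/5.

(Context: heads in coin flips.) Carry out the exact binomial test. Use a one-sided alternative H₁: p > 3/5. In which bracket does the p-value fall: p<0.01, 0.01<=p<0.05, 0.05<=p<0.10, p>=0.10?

p-value bracket: 0.01<=p<0.05

Exact binomial: n=31, k=25, p₀=3/5=0.6000
P(X≥25) from Σ C(n,i)·p₀^i·(1−p₀)^(n−i)
p-value (one-sided, H₁ greater) = 0.01257
→ bracket: 0.01<=p<0.05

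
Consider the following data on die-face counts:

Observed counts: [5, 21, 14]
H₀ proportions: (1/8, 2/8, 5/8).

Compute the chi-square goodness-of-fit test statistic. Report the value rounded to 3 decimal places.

n = 40; E_i = n·p_i = [5.00, 10.00, 25.00]
χ² = (5−5.00)²/5.00 + (21−10.00)²/10.00 + (14−25.00)²/25.00 = 16.9400
df = 2

test statistic = 16.940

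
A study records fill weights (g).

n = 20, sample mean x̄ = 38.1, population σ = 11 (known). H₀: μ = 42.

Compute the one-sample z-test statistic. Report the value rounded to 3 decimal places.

SE = σ/√n = 11/√20 = 2.4597
z = (x̄−μ₀)/SE = (38.1−42)/2.4597 = -1.5856

test statistic = -1.586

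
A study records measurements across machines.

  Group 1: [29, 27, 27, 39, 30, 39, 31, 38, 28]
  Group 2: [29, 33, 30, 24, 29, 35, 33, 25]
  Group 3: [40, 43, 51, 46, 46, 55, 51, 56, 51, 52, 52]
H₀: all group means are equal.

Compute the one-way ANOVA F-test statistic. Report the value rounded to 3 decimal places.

test statistic = 50.349

Group means [32.00, 29.75, 49.36], grand mean 38.179
SSB = Σnᵢ(x̄ᵢ−x̄)² = 2288.062; SSW = ΣΣ(x−x̄ᵢ)² = 568.045
MSB = 2288.062/2 = 1144.0308; MSW = 568.045/25 = 22.7218
F = MSB/MSW = 50.3494
df = (2, 25)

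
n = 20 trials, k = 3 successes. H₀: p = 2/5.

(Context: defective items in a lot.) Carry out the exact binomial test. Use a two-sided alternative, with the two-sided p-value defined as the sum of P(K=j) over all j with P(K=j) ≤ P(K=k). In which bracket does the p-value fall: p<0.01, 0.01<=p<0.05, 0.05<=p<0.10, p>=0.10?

p-value bracket: 0.01<=p<0.05

Exact binomial: n=20, k=3, p₀=2/5=0.4000
P(X=j) = C(n,j)·p₀^j·(1−p₀)^(n−j); p = Σ P(X=j) over j with P(X=j) ≤ P(X=3)
p-value (two-sided) = 0.02243
→ bracket: 0.01<=p<0.05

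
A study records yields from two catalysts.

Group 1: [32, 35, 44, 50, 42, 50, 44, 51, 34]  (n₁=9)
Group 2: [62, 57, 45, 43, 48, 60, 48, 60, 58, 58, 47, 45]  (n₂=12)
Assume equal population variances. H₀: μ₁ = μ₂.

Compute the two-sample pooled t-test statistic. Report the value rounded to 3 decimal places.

x̄₁=42.444, s₁=7.316, n₁=9
x̄₂=52.583, s₂=7.115, n₂=12
s_p² = [8·7.316² + 11·7.115²]/19 = 51.8494
SE = √(s_p²·(1/9+1/12)) = 3.1752
t = (42.444−52.583)/3.1752 = -3.1932
df = 19

test statistic = -3.193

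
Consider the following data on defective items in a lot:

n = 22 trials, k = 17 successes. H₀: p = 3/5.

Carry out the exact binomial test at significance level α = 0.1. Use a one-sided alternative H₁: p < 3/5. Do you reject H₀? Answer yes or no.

Exact binomial: n=22, k=17, p₀=3/5=0.6000
P(X≤17) from Σ C(n,i)·p₀^i·(1−p₀)^(n−i)
p-value (one-sided, H₁ less) = 0.97342
At α=0.1: p ≥ α → fail to reject H₀

reject H₀: no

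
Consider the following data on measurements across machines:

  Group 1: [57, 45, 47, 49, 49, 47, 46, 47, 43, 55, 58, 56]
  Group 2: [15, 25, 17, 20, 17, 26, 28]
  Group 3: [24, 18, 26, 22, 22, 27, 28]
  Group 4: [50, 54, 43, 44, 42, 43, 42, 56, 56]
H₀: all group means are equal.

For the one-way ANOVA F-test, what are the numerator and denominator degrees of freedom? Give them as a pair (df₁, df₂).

degrees of freedom = [3, 31]

k = 4 groups, N = 35 total
df = (k−1, N−k) = (4−1, 35−4) = (3, 31)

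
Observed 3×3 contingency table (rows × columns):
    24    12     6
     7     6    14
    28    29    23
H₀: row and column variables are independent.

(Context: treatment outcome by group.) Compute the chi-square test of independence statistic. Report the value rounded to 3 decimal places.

Row totals [42, 27, 80], col totals [59, 47, 43], n=149
χ² = (24−16.63)²/16.63 + (12−13.25)²/13.25 + (6−12.12)²/12.12 + (7−10.69)²/10.69 + (6−8.52)²/8.52 + (14−7.79)²/7.79 + (28−31.68)²/31.68 + (29−25.23)²/25.23 + (23−23.09)²/23.09 = 14.4272
df = 4

test statistic = 14.427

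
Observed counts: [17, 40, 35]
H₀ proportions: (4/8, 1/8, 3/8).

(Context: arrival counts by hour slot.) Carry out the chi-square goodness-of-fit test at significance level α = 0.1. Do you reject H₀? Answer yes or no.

reject H₀: yes

n = 92; E_i = n·p_i = [46.00, 11.50, 34.50]
χ² = (17−46.00)²/46.00 + (40−11.50)²/11.50 + (35−34.50)²/34.50 = 88.9203
df = 2
p-value (upper-tail) = 0.00000
At α=0.1: p < α → reject H₀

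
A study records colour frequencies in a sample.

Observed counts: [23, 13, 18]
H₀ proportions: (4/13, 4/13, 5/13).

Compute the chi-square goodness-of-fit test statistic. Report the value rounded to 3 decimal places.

test statistic = 3.609

n = 54; E_i = n·p_i = [16.62, 16.62, 20.77]
χ² = (23−16.62)²/16.62 + (13−16.62)²/16.62 + (18−20.77)²/20.77 = 3.6093
df = 2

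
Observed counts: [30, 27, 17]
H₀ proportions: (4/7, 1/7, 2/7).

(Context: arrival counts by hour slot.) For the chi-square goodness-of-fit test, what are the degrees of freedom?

degrees of freedom = 2

df = k − 1 = 3 − 1 = 2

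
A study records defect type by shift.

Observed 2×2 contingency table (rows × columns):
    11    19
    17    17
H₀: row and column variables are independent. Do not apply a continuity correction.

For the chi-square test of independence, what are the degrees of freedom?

degrees of freedom = 1

df = (r−1)(c−1) = (2−1)·(2−1) = 1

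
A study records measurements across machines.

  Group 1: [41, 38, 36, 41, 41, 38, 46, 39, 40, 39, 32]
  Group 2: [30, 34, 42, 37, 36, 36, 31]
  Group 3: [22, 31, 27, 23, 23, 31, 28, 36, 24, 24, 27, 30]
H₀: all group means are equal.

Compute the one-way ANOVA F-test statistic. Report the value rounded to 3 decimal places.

test statistic = 27.742

Group means [39.18, 35.14, 27.17], grand mean 33.433
SSB = Σnᵢ(x̄ᵢ−x̄)² = 855.206; SSW = ΣΣ(x−x̄ᵢ)² = 416.160
MSB = 855.206/2 = 427.6032; MSW = 416.160/27 = 15.4133
F = MSB/MSW = 27.7424
df = (2, 27)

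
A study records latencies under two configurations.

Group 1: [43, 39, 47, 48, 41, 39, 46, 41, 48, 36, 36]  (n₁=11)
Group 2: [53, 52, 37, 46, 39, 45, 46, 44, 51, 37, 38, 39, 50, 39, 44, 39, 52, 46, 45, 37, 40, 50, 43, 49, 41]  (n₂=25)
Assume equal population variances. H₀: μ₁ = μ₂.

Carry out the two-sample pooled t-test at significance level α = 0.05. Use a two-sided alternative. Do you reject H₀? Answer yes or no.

reject H₀: no

x̄₁=42.182, s₁=4.535, n₁=11
x̄₂=44.080, s₂=5.314, n₂=25
s_p² = [10·4.535² + 24·5.314²]/34 = 25.9846
SE = √(s_p²·(1/11+1/25)) = 1.8443
t = (42.182−44.080)/1.8443 = -1.0292
df = 34
p-value (two-sided) = 0.31066
At α=0.05: p ≥ α → fail to reject H₀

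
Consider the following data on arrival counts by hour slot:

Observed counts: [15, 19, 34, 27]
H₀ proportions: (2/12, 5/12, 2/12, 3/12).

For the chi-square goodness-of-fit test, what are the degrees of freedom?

degrees of freedom = 3

df = k − 1 = 4 − 1 = 3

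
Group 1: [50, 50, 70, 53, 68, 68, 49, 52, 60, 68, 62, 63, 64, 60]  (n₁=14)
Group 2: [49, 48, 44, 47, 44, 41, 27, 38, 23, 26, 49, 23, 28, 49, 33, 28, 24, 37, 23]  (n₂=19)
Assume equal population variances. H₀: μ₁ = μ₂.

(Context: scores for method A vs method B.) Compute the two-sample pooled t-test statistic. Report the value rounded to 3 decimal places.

x̄₁=59.786, s₁=7.618, n₁=14
x̄₂=35.842, s₂=10.270, n₂=19
s_p² = [13·7.618² + 18·10.270²]/31 = 85.5769
SE = √(s_p²·(1/14+1/19)) = 3.2583
t = (59.786−35.842)/3.2583 = 7.3484
df = 31

test statistic = 7.348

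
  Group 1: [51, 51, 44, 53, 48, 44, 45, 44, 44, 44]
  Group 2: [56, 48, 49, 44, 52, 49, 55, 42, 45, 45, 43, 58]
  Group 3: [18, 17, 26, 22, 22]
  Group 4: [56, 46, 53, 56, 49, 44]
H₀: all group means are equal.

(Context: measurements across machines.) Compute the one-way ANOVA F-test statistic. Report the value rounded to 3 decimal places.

Group means [46.80, 48.83, 21.00, 50.67], grand mean 44.333
SSB = Σnᵢ(x̄ᵢ−x̄)² = 3266.733; SSW = ΣΣ(x−x̄ᵢ)² = 618.600
MSB = 3266.733/3 = 1088.9111; MSW = 618.600/29 = 21.3310
F = MSB/MSW = 51.0482
df = (3, 29)

test statistic = 51.048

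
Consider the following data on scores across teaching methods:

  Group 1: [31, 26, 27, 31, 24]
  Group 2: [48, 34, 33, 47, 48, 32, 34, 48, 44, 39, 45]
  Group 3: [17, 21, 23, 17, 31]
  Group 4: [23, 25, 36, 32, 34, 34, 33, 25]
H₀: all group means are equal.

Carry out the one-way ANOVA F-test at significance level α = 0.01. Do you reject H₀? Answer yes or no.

Group means [27.80, 41.09, 21.80, 30.25], grand mean 32.483
SSB = Σnᵢ(x̄ᵢ−x̄)² = 1535.232; SSW = ΣΣ(x−x̄ᵢ)² = 806.009
MSB = 1535.232/3 = 511.7441; MSW = 806.009/25 = 32.2404
F = MSB/MSW = 15.8728
df = (3, 25)
p-value (upper-tail) = 0.00001
At α=0.01: p < α → reject H₀

reject H₀: yes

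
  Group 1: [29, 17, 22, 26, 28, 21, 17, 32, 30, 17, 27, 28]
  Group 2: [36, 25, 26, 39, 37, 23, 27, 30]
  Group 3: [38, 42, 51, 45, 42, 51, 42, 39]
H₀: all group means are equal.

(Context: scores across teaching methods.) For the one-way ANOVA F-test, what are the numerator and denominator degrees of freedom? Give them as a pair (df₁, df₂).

degrees of freedom = [2, 25]

k = 3 groups, N = 28 total
df = (k−1, N−k) = (3−1, 28−3) = (2, 25)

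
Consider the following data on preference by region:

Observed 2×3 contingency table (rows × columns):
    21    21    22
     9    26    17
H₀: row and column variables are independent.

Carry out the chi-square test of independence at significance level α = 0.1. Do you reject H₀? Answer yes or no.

reject H₀: yes

Row totals [64, 52], col totals [30, 47, 39], n=116
χ² = (21−16.55)²/16.55 + (21−25.93)²/25.93 + (22−21.52)²/21.52 + (9−13.45)²/13.45 + (26−21.07)²/21.07 + (17−17.48)²/17.48 = 4.7827
df = 2
p-value (upper-tail) = 0.09150
At α=0.1: p < α → reject H₀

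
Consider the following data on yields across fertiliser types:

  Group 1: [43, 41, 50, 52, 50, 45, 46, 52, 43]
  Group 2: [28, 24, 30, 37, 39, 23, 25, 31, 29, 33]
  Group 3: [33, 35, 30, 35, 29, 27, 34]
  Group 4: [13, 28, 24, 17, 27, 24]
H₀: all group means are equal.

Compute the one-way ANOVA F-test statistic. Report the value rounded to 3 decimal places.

test statistic = 37.419

Group means [46.89, 29.90, 31.86, 22.17], grand mean 33.656
SSB = Σnᵢ(x̄ᵢ−x̄)² = 2531.739; SSW = ΣΣ(x−x̄ᵢ)² = 631.479
MSB = 2531.739/3 = 843.9131; MSW = 631.479/28 = 22.5528
F = MSB/MSW = 37.4194
df = (3, 28)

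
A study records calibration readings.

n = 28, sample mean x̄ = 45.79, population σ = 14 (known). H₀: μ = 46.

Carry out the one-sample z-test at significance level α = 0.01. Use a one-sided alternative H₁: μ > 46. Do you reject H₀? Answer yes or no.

reject H₀: no

SE = σ/√n = 14/√28 = 2.6458
z = (x̄−μ₀)/SE = (45.79−46)/2.6458 = -0.0794
p-value (one-sided, H₁ greater) = 0.53163
At α=0.01: p ≥ α → fail to reject H₀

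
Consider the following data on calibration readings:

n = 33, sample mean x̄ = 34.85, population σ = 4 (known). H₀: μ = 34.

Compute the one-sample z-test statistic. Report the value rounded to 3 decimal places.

SE = σ/√n = 4/√33 = 0.6963
z = (x̄−μ₀)/SE = (34.85−34)/0.6963 = 1.2207

test statistic = 1.221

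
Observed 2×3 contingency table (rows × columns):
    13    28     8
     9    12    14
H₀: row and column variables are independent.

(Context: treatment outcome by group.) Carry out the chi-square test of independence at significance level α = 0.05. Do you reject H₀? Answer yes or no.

reject H₀: yes

Row totals [49, 35], col totals [22, 40, 22], n=84
χ² = (13−12.83)²/12.83 + (28−23.33)²/23.33 + (8−12.83)²/12.83 + (9−9.17)²/9.17 + (12−16.67)²/16.67 + (14−9.17)²/9.17 = 6.6140
df = 2
p-value (upper-tail) = 0.03663
At α=0.05: p < α → reject H₀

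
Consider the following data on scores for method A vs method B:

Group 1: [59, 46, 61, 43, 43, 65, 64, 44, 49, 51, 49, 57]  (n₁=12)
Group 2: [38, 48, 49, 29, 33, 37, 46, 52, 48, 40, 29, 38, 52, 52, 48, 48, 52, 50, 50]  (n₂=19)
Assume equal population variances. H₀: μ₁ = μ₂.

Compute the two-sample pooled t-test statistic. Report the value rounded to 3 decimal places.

x̄₁=52.583, s₁=8.229, n₁=12
x̄₂=44.158, s₂=7.918, n₂=19
s_p² = [11·8.229² + 18·7.918²]/29 = 64.6015
SE = √(s_p²·(1/12+1/19)) = 2.9637
t = (52.583−44.158)/2.9637 = 2.8429
df = 29

test statistic = 2.843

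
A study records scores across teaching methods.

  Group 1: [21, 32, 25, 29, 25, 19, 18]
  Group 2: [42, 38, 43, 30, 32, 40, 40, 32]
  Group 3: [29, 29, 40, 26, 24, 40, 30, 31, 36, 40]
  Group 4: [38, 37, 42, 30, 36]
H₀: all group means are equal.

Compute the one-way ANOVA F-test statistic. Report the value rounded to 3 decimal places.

Group means [24.14, 37.12, 32.50, 36.60], grand mean 32.467
SSB = Σnᵢ(x̄ᵢ−x̄)² = 744.035; SSW = ΣΣ(x−x̄ᵢ)² = 743.432
MSB = 744.035/3 = 248.0115; MSW = 743.432/26 = 28.5935
F = MSB/MSW = 8.6737
df = (3, 26)

test statistic = 8.674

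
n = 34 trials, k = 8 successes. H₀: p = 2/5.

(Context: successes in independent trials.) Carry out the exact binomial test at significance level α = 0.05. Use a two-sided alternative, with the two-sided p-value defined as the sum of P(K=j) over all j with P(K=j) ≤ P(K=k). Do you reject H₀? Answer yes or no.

Exact binomial: n=34, k=8, p₀=2/5=0.4000
P(X=j) = C(n,j)·p₀^j·(1−p₀)^(n−j); p = Σ P(X=j) over j with P(X=j) ≤ P(X=8)
p-value (two-sided) = 0.05453
At α=0.05: p ≥ α → fail to reject H₀

reject H₀: no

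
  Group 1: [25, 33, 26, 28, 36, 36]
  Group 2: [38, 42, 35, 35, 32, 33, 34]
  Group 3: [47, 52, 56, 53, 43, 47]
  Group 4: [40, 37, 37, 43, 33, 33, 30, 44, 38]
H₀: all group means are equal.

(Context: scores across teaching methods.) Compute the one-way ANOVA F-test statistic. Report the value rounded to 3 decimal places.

Group means [30.67, 35.57, 49.67, 37.22], grand mean 38.071
SSB = Σnᵢ(x̄ᵢ−x̄)² = 1185.921; SSW = ΣΣ(x−x̄ᵢ)² = 483.937
MSB = 1185.921/3 = 395.3069; MSW = 483.937/24 = 20.1640
F = MSB/MSW = 19.6046
df = (3, 24)

test statistic = 19.605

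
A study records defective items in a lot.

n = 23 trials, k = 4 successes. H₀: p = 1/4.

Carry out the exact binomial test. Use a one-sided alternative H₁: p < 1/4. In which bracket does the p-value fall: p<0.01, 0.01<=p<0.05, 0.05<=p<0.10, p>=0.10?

p-value bracket: p>=0.10

Exact binomial: n=23, k=4, p₀=1/4=0.2500
P(X≤4) from Σ C(n,i)·p₀^i·(1−p₀)^(n−i)
p-value (one-sided, H₁ less) = 0.28321
→ bracket: p>=0.10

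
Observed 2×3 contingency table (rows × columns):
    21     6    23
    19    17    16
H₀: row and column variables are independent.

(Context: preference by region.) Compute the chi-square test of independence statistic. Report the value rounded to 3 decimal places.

Row totals [50, 52], col totals [40, 23, 39], n=102
χ² = (21−19.61)²/19.61 + (6−11.27)²/11.27 + (23−19.12)²/19.12 + (19−20.39)²/20.39 + (17−11.73)²/11.73 + (16−19.88)²/19.88 = 6.5806
df = 2

test statistic = 6.581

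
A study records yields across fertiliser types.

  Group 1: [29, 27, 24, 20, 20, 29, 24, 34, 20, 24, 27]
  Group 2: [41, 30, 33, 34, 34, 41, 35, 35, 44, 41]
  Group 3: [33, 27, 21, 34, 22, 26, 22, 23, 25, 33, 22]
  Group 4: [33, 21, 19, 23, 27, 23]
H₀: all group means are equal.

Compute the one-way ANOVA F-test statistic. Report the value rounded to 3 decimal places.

Group means [25.27, 36.80, 26.18, 24.33], grand mean 28.421
SSB = Σnᵢ(x̄ᵢ−x̄)² = 966.512; SSW = ΣΣ(x−x̄ᵢ)² = 756.752
MSB = 966.512/3 = 322.1705; MSW = 756.752/34 = 22.2574
F = MSB/MSW = 14.4748
df = (3, 34)

test statistic = 14.475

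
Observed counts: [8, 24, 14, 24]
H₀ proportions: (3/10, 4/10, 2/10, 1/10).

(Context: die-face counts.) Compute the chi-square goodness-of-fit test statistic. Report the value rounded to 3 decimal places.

n = 70; E_i = n·p_i = [21.00, 28.00, 14.00, 7.00]
χ² = (8−21.00)²/21.00 + (24−28.00)²/28.00 + (14−14.00)²/14.00 + (24−7.00)²/7.00 = 49.9048
df = 3

test statistic = 49.905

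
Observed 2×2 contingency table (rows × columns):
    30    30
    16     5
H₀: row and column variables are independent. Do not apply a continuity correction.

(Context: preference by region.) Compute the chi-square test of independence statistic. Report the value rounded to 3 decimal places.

test statistic = 4.348

Row totals [60, 21], col totals [46, 35], n=81
χ² = (30−34.07)²/34.07 + (30−25.93)²/25.93 + (16−11.93)²/11.93 + (5−9.07)²/9.07 = 4.3483
df = 1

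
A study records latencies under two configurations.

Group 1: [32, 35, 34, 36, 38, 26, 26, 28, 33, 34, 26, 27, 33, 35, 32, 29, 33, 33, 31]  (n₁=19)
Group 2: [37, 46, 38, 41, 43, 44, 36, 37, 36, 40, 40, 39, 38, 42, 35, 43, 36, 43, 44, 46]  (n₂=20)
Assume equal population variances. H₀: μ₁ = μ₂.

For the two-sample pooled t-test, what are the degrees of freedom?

df = n₁ + n₂ − 2 = 19 + 20 − 2 = 37

degrees of freedom = 37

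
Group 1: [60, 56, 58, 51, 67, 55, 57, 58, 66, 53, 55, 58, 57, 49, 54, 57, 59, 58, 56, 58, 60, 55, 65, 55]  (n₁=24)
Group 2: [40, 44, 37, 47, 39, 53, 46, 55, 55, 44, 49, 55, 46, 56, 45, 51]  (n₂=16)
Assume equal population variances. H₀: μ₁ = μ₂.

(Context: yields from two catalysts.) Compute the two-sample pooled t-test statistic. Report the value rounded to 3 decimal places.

x̄₁=57.375, s₁=4.230, n₁=24
x̄₂=47.625, s₂=6.109, n₂=16
s_p² = [23·4.230² + 15·6.109²]/38 = 25.5625
SE = √(s_p²·(1/24+1/16)) = 1.6318
t = (57.375−47.625)/1.6318 = 5.9750
df = 38

test statistic = 5.975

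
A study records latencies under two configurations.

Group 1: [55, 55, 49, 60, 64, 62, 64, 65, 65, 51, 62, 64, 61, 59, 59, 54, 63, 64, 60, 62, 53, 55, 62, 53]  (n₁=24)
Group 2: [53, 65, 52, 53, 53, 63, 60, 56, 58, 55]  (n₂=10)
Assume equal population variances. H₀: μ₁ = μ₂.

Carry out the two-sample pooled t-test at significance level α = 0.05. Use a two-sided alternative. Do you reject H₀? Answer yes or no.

x̄₁=59.208, s₁=4.836, n₁=24
x̄₂=56.800, s₂=4.566, n₂=10
s_p² = [23·4.836² + 9·4.566²]/32 = 22.6737
SE = √(s_p²·(1/24+1/10)) = 1.7922
t = (59.208−56.800)/1.7922 = 1.3438
df = 32
p-value (two-sided) = 0.18848
At α=0.05: p ≥ α → fail to reject H₀

reject H₀: no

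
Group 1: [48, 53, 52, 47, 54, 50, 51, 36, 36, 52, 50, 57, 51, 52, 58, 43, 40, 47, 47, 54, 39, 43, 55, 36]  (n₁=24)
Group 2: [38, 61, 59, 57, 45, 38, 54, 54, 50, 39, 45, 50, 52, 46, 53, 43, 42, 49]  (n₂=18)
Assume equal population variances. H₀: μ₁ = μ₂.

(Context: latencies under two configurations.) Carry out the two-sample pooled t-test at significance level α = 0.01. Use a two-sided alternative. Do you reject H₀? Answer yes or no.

x̄₁=47.958, s₁=6.695, n₁=24
x̄₂=48.611, s₂=7.072, n₂=18
s_p² = [23·6.695² + 17·7.072²]/40 = 47.0309
SE = √(s_p²·(1/24+1/18)) = 2.1383
t = (47.958−48.611)/2.1383 = -0.3053
df = 40
p-value (two-sided) = 0.76174
At α=0.01: p ≥ α → fail to reject H₀

reject H₀: no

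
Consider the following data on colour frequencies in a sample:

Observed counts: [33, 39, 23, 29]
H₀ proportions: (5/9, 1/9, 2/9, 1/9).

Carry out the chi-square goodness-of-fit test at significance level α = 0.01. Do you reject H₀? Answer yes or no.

n = 124; E_i = n·p_i = [68.89, 13.78, 27.56, 13.78]
χ² = (33−68.89)²/68.89 + (39−13.78)²/13.78 + (23−27.56)²/27.56 + (29−13.78)²/13.78 = 82.4411
df = 3
p-value (upper-tail) = 0.00000
At α=0.01: p < α → reject H₀

reject H₀: yes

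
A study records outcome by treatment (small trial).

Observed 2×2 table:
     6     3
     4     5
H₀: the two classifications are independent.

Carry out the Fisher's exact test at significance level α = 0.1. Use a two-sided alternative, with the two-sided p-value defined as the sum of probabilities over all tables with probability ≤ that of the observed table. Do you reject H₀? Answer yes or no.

Margins: r₁=9, r₂=9, c₁=10, c₂=8, n=18
p_obs = C(9,6)·C(9,4)/C(18,10); sum pmf over tables with pmf ≤ p_obs
p-value (two-sided) = 0.63719
At α=0.1: p ≥ α → fail to reject H₀

reject H₀: no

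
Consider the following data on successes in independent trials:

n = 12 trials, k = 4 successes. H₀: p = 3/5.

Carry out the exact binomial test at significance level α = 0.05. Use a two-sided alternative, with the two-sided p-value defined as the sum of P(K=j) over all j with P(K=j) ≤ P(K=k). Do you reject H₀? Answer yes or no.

Exact binomial: n=12, k=4, p₀=3/5=0.6000
P(X=j) = C(n,j)·p₀^j·(1−p₀)^(n−j); p = Σ P(X=j) over j with P(X=j) ≤ P(X=4)
p-value (two-sided) = 0.07690
At α=0.05: p ≥ α → fail to reject H₀

reject H₀: no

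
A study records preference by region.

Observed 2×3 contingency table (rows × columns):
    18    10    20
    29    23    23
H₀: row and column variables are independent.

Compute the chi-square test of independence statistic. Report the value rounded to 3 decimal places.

test statistic = 2.078

Row totals [48, 75], col totals [47, 33, 43], n=123
χ² = (18−18.34)²/18.34 + (10−12.88)²/12.88 + (20−16.78)²/16.78 + (29−28.66)²/28.66 + (23−20.12)²/20.12 + (23−26.22)²/26.22 = 2.0783
df = 2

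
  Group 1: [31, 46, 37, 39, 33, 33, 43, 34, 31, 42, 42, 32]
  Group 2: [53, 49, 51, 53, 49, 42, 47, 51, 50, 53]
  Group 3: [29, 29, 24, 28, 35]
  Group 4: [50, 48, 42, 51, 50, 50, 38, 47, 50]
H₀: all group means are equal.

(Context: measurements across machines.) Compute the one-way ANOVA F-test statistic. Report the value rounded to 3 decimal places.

Group means [36.92, 49.80, 29.00, 47.33], grand mean 42.000
SSB = Σnᵢ(x̄ᵢ−x̄)² = 2019.483; SSW = ΣΣ(x−x̄ᵢ)² = 632.517
MSB = 2019.483/3 = 673.1611; MSW = 632.517/32 = 19.7661
F = MSB/MSW = 34.0563
df = (3, 32)

test statistic = 34.056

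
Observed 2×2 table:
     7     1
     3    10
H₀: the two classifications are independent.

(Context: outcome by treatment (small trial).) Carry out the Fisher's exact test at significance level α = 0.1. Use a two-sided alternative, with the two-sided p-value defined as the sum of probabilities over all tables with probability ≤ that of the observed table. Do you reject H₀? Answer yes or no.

reject H₀: yes

Margins: r₁=8, r₂=13, c₁=10, c₂=11, n=21
p_obs = C(8,7)·C(13,3)/C(21,10); sum pmf over tables with pmf ≤ p_obs
p-value (two-sided) = 0.00752
At α=0.1: p < α → reject H₀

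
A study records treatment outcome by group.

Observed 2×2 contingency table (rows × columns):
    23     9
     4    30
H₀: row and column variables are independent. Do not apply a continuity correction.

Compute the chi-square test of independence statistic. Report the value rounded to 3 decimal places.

test statistic = 24.640

Row totals [32, 34], col totals [27, 39], n=66
χ² = (23−13.09)²/13.09 + (9−18.91)²/18.91 + (4−13.91)²/13.91 + (30−20.09)²/20.09 = 24.6401
df = 1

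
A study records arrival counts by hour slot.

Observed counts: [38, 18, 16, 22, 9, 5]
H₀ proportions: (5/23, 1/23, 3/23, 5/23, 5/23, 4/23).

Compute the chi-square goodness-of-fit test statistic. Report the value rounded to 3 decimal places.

test statistic = 66.072

n = 108; E_i = n·p_i = [23.48, 4.70, 14.09, 23.48, 23.48, 18.78]
χ² = (38−23.48)²/23.48 + (18−4.70)²/4.70 + (16−14.09)²/14.09 + (22−23.48)²/23.48 + (9−23.48)²/23.48 + (5−18.78)²/18.78 = 66.0724
df = 5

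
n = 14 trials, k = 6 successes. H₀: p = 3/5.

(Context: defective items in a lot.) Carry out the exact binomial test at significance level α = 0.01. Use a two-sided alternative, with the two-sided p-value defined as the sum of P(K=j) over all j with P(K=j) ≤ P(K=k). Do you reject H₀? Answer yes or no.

reject H₀: no

Exact binomial: n=14, k=6, p₀=3/5=0.6000
P(X=j) = C(n,j)·p₀^j·(1−p₀)^(n−j); p = Σ P(X=j) over j with P(X=j) ≤ P(X=6)
p-value (two-sided) = 0.27445
At α=0.01: p ≥ α → fail to reject H₀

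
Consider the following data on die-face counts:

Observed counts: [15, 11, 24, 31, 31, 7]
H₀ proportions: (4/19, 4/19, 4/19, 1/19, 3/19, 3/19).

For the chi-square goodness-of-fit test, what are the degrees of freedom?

df = k − 1 = 6 − 1 = 5

degrees of freedom = 5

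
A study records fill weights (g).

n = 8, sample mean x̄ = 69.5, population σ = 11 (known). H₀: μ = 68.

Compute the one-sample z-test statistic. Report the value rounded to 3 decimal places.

test statistic = 0.386

SE = σ/√n = 11/√8 = 3.8891
z = (x̄−μ₀)/SE = (69.5−68)/3.8891 = 0.3857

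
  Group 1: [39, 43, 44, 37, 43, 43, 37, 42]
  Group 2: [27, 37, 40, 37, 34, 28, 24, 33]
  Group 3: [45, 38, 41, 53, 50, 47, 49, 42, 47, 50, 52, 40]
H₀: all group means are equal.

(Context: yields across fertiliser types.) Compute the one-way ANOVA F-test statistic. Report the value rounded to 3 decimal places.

Group means [41.00, 32.50, 46.17], grand mean 40.786
SSB = Σnᵢ(x̄ᵢ−x̄)² = 897.048; SSW = ΣΣ(x−x̄ᵢ)² = 549.667
MSB = 897.048/2 = 448.5238; MSW = 549.667/25 = 21.9867
F = MSB/MSW = 20.3998
df = (2, 25)

test statistic = 20.400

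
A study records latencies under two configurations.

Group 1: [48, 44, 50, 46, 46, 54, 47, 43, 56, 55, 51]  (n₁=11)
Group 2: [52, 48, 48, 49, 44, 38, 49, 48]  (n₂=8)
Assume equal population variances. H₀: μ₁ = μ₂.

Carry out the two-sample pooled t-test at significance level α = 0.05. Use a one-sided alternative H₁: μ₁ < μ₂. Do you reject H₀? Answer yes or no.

reject H₀: no

x̄₁=49.091, s₁=4.460, n₁=11
x̄₂=47.000, s₂=4.243, n₂=8
s_p² = [10·4.460² + 7·4.243²]/17 = 19.1123
SE = √(s_p²·(1/11+1/8)) = 2.0314
t = (49.091−47.000)/2.0314 = 1.0293
df = 17
p-value (one-sided, H₁ less) = 0.84112
At α=0.05: p ≥ α → fail to reject H₀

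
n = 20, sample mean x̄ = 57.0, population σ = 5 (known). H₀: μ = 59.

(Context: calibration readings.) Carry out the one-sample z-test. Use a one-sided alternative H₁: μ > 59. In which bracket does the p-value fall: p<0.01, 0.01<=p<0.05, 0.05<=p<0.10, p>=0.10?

SE = σ/√n = 5/√20 = 1.1180
z = (x̄−μ₀)/SE = (57.0−59)/1.1180 = -1.7889
p-value (one-sided, H₁ greater) = 0.96318
→ bracket: p>=0.10

p-value bracket: p>=0.10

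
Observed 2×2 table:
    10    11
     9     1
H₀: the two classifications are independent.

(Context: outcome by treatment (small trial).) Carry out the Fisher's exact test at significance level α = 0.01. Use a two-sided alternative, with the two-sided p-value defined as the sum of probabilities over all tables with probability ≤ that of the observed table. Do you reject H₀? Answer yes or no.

Margins: r₁=21, r₂=10, c₁=19, c₂=12, n=31
p_obs = C(21,10)·C(10,9)/C(31,19); sum pmf over tables with pmf ≤ p_obs
p-value (two-sided) = 0.04638
At α=0.01: p ≥ α → fail to reject H₀

reject H₀: no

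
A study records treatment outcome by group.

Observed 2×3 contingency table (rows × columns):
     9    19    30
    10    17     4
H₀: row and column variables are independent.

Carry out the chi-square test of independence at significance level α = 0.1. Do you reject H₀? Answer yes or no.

reject H₀: yes

Row totals [58, 31], col totals [19, 36, 34], n=89
χ² = (9−12.38)²/12.38 + (19−23.46)²/23.46 + (30−22.16)²/22.16 + (10−6.62)²/6.62 + (17−12.54)²/12.54 + (4−11.84)²/11.84 = 13.0567
df = 2
p-value (upper-tail) = 0.00146
At α=0.1: p < α → reject H₀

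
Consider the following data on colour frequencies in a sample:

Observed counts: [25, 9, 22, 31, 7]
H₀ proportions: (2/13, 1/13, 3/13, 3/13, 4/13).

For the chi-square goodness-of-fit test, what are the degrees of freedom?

degrees of freedom = 4

df = k − 1 = 5 − 1 = 4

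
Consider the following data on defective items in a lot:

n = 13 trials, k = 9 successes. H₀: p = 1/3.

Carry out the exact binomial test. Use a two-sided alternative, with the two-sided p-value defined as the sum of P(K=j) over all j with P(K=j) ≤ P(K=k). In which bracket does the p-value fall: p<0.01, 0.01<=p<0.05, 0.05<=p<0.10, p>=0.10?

p-value bracket: 0.01<=p<0.05

Exact binomial: n=13, k=9, p₀=1/3=0.3333
P(X=j) = C(n,j)·p₀^j·(1−p₀)^(n−j); p = Σ P(X=j) over j with P(X=j) ≤ P(X=9)
p-value (two-sided) = 0.01396
→ bracket: 0.01<=p<0.05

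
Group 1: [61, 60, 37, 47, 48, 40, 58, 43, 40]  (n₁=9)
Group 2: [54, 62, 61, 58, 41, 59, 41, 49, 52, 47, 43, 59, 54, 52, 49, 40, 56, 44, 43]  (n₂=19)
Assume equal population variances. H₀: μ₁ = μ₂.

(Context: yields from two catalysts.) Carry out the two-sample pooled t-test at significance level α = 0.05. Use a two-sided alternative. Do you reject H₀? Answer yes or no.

x̄₁=48.222, s₁=9.271, n₁=9
x̄₂=50.737, s₂=7.317, n₂=19
s_p² = [8·9.271² + 18·7.317²]/26 = 63.5092
SE = √(s_p²·(1/9+1/19)) = 3.2248
t = (48.222−50.737)/3.2248 = -0.7798
df = 26
p-value (two-sided) = 0.44256
At α=0.05: p ≥ α → fail to reject H₀

reject H₀: no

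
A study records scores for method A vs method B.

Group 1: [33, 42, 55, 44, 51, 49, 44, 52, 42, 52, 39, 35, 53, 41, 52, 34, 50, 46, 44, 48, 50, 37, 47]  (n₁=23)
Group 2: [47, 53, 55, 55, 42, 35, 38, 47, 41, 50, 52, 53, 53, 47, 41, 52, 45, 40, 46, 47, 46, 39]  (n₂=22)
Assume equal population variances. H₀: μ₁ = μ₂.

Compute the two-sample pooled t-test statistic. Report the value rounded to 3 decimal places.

test statistic = -0.717

x̄₁=45.217, s₁=6.494, n₁=23
x̄₂=46.545, s₂=5.902, n₂=22
s_p² = [22·6.494² + 21·5.902²]/43 = 38.5899
SE = √(s_p²·(1/23+1/22)) = 1.8525
t = (45.217−46.545)/1.8525 = -0.7169
df = 43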